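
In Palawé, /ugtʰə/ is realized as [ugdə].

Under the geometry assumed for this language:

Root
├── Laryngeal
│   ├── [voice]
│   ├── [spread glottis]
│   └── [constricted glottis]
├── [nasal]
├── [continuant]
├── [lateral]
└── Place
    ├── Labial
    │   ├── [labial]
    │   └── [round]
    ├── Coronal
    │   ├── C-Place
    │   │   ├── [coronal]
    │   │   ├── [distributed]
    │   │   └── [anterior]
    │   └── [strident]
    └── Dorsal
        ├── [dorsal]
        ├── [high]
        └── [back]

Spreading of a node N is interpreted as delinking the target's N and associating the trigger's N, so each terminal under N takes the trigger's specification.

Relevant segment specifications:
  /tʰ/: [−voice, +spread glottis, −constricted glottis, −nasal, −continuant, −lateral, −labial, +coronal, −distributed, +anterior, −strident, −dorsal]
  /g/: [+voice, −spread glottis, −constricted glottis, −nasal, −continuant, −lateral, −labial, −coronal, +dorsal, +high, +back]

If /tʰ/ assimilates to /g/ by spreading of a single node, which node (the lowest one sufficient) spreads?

Feature comparison: [voice], [spread glottis] differ between /tʰ/ and [d]; the remaining terminals match.
These terminals are all dominated by Laryngeal, and no proper subconstituent of Laryngeal covers them all; Laryngeal is their lowest common ancestor.
Delinking /tʰ/'s Laryngeal and associating /g/'s Laryngeal gives precisely the feature bundle of [d].
[dorsal], [coronal] — on which /g/ differs from /tʰ/ — are unchanged, so Root cannot have spread; the constituent is no larger than Laryngeal.

Laryngeal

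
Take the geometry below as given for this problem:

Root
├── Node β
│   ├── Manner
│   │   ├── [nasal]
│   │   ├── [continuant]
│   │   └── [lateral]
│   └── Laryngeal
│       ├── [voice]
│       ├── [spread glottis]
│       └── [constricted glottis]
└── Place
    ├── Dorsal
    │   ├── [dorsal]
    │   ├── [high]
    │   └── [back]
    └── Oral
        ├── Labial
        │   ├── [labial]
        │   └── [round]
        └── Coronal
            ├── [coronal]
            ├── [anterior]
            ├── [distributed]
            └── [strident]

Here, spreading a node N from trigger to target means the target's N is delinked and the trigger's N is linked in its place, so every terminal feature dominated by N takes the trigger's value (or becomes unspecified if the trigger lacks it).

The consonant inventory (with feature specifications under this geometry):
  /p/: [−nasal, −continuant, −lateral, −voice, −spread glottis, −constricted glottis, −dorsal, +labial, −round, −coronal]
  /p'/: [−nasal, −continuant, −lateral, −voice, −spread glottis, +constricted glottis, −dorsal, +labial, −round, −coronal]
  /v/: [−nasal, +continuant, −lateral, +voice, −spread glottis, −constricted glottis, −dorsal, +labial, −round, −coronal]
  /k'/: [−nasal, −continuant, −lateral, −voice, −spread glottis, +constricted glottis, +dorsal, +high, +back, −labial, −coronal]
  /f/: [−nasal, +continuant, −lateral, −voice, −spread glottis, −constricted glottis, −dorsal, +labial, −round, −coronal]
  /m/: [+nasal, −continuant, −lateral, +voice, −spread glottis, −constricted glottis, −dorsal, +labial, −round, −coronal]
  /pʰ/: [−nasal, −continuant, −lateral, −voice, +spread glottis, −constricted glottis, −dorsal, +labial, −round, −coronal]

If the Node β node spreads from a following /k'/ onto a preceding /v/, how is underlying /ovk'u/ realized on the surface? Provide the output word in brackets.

Node β immediately or transitively dominates [nasal], [continuant], [lateral], [voice], [spread glottis], [constricted glottis].
After delinking /v/'s Node β and linking /k'/'s, the affected terminals become [−nasal], [−continuant], [−lateral], [−voice], [−spread glottis], [+constricted glottis]; [dorsal], [labial], [round], … (outside Node β) are retained from /v/.
The resulting bundle matches /p'/ in the inventory; substituting it for /v/ gives [op'k'u].

[op'k'u]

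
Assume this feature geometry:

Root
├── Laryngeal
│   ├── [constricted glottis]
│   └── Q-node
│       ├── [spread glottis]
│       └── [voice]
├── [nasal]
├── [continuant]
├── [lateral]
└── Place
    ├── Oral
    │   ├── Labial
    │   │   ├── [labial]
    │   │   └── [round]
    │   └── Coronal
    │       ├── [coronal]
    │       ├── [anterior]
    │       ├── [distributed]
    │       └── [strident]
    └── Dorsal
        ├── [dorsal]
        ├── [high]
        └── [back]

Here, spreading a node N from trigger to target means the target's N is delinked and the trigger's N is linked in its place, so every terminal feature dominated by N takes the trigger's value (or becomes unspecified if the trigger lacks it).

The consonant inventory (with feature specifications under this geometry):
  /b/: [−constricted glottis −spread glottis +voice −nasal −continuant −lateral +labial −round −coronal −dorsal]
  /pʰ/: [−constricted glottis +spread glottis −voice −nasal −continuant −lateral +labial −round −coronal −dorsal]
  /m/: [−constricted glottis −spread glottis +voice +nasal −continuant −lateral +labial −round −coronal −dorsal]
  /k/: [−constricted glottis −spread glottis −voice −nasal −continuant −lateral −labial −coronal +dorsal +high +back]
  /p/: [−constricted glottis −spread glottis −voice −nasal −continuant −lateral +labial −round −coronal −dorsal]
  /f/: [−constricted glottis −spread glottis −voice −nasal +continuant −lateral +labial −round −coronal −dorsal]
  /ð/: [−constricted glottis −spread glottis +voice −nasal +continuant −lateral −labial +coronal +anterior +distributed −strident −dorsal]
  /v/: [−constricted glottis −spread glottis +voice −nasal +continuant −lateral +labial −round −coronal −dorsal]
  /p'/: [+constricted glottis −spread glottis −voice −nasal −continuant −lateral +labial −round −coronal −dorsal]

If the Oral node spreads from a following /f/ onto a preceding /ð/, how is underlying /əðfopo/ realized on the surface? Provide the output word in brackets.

[əvfopo]

The Oral node dominates the terminals [labial], [round], [coronal], [anterior], [distributed], [strident].
The target acquires /f/'s values for everything under Oral — [+labial], [−round], [−coronal] — while keeping its own [constricted glottis], [spread glottis], [voice], ….
The resulting bundle matches /v/ in the inventory; substituting it for /ð/ gives [əvfopo].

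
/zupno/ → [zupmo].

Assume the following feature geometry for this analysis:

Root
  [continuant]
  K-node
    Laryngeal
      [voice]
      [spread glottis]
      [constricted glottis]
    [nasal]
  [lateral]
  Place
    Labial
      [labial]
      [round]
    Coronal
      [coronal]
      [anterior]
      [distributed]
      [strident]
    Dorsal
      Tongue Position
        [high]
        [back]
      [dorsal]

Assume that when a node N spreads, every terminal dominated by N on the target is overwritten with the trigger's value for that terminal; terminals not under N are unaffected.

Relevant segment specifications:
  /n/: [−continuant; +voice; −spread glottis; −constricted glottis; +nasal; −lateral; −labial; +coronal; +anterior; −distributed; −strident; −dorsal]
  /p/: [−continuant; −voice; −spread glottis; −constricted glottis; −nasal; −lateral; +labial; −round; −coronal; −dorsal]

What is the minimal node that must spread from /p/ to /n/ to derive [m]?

Feature comparison: [labial], [round], [coronal], [anterior], [distributed], [strident] differ between /n/ and [m]; the remaining terminals match.
These terminals are all dominated by Place, and no proper subconstituent of Place covers them all; Place is their lowest common ancestor.
Spreading Place from /p/ overwrites each of those terminals with /p/'s values, yielding exactly [m].
[voice], [nasal] — on which /p/ differs from /n/ — are unchanged, so Root cannot have spread; the constituent is no larger than Place.

Place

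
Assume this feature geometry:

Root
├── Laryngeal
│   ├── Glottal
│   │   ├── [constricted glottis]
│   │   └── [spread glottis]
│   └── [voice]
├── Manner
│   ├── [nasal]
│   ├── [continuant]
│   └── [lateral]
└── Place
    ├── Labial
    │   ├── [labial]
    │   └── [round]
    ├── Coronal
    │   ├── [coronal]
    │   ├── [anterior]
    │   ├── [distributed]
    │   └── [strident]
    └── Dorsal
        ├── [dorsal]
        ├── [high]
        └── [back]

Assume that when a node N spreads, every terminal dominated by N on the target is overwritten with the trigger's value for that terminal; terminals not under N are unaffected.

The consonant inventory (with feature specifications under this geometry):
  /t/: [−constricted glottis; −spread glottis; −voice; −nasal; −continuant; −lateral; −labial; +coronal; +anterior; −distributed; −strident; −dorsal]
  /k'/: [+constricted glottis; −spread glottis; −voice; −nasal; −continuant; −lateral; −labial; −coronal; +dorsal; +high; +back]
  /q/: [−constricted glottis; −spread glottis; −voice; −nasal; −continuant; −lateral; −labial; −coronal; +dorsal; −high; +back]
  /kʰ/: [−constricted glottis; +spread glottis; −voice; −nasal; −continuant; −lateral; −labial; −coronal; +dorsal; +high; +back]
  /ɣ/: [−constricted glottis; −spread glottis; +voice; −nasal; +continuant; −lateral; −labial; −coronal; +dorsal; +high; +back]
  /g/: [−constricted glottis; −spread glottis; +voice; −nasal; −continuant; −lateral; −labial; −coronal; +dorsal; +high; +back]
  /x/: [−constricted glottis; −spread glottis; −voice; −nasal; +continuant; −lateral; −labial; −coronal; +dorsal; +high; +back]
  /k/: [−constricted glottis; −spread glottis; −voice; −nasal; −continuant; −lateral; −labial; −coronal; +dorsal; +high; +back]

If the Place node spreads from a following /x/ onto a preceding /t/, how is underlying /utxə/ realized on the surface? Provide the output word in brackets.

[ukxə]

Terminals under Place in this geometry: [labial], [round], [coronal], [anterior], [distributed], [strident], [dorsal], [high], [back].
After delinking /t/'s Place and linking /x/'s, the affected terminals become [−labial], [−coronal], [+dorsal], [+high], [+back]; [constricted glottis], [spread glottis], [voice], … (outside Place) are retained from /t/.
This feature bundle is that of [k], so /utxə/ surfaces as [ukxə].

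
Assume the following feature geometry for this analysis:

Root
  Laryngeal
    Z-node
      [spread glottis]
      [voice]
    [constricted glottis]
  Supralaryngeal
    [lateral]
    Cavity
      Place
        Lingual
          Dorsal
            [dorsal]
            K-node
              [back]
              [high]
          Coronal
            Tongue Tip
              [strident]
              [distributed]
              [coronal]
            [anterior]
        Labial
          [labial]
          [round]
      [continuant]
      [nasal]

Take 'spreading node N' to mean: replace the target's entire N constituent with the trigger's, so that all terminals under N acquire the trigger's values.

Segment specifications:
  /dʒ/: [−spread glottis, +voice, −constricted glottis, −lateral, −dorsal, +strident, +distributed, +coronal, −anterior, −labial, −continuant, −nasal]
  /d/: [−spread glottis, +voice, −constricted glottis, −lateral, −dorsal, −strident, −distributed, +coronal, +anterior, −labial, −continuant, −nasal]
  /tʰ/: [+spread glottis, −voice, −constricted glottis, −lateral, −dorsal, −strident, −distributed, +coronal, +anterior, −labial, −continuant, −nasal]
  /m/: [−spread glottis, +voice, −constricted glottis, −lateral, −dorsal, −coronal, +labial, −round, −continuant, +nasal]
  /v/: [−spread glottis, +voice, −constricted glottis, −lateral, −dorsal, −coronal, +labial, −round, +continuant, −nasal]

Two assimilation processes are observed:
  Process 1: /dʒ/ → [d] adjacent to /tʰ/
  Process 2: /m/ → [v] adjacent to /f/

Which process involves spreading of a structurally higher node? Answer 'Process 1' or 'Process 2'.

Process 2

Process 1 alters [anterior], [distributed], [strident]; the lowest common ancestor is Coronal (depth 5 from Root).
Process 2 alters [nasal], [continuant]; the lowest common ancestor is Cavity (depth 2 from Root).
Depth 2 < depth 5; Process 2 involves the structurally higher constituent Cavity.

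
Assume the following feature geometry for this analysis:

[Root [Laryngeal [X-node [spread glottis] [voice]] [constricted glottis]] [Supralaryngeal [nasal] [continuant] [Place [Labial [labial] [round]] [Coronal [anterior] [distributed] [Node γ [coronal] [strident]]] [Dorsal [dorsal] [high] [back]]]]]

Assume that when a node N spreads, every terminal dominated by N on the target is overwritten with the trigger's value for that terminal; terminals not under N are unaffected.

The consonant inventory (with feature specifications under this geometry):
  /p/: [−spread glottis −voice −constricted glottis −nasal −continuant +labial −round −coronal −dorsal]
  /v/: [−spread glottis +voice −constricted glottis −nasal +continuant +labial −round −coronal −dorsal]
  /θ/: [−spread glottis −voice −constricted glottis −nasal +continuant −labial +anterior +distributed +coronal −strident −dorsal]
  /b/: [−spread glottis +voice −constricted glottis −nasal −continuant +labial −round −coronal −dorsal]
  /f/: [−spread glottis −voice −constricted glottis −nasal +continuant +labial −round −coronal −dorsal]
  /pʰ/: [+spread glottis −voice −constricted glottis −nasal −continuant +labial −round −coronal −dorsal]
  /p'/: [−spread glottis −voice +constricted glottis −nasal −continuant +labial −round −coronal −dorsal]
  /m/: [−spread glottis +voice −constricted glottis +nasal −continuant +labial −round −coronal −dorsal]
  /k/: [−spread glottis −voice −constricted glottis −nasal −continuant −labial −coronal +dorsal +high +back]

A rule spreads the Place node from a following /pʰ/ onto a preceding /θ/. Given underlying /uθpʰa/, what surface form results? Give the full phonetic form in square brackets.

Place immediately or transitively dominates [labial], [round], [anterior], [distributed], [coronal], [strident], [dorsal], [high], [back].
Spreading Place from /pʰ/ onto /θ/ replaces those values with /pʰ/'s: [+labial], [−round], [−coronal], [−dorsal]. Features outside Place ([spread glottis], [voice], [constricted glottis], …) stay as in /θ/.
The resulting bundle matches /f/ in the inventory; substituting it for /θ/ gives [ufpʰa].

[ufpʰa]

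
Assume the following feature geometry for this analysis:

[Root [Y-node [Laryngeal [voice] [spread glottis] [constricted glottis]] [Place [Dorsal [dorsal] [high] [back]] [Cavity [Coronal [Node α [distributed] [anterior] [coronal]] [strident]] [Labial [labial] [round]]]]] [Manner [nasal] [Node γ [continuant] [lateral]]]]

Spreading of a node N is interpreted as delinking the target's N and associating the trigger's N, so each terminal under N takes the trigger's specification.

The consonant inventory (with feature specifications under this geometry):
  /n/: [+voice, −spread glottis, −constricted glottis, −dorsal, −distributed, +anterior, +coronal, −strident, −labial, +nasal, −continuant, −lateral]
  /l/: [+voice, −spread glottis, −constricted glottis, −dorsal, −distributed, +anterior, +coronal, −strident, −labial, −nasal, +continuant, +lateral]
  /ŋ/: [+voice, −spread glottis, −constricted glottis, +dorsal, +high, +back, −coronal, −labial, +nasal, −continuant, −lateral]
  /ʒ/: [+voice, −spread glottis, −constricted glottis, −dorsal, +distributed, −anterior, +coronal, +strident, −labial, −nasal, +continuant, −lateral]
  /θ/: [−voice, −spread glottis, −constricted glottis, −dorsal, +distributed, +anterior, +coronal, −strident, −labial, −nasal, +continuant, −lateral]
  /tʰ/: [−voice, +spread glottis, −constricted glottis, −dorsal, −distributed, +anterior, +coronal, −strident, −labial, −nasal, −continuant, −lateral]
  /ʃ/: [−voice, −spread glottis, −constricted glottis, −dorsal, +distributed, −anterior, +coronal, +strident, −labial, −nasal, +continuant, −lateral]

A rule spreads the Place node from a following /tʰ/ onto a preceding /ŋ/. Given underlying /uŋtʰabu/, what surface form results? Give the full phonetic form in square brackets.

Terminals under Place in this geometry: [dorsal], [high], [back], [distributed], [anterior], [coronal], [strident], [labial], [round].
Spreading Place from /tʰ/ onto /ŋ/ replaces those values with /tʰ/'s: [−dorsal], [−distributed], [+anterior], [+coronal], [−strident], [−labial]. Features outside Place ([voice], [spread glottis], [constricted glottis], …) stay as in /ŋ/.
This feature bundle is that of [n], so /uŋtʰabu/ surfaces as [untʰabu].

[untʰabu]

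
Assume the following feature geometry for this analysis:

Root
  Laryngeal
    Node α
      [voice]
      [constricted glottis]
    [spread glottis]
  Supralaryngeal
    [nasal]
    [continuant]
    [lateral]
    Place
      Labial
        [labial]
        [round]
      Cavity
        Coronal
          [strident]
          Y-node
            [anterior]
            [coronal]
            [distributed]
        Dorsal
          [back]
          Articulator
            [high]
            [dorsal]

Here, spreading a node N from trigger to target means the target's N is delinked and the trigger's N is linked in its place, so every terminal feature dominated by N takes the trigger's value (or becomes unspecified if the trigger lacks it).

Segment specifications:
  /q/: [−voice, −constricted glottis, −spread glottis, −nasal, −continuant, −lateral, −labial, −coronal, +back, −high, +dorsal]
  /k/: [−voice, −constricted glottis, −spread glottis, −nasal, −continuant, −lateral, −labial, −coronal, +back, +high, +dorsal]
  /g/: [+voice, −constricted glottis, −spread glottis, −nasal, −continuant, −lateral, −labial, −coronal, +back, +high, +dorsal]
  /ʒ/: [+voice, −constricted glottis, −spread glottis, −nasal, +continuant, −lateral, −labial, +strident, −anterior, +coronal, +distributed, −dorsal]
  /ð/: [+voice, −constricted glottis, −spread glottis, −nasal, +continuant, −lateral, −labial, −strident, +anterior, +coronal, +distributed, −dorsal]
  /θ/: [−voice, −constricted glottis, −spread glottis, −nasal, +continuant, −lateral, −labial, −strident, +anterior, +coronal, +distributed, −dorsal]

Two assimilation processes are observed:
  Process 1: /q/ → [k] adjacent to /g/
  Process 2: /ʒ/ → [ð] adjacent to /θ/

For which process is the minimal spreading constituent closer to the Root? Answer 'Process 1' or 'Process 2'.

Process 1: the feature that changes is [high]; the minimal node is [high] (depth 6).
Process 2: the features that change are [anterior], [strident]; the minimal node is Coronal (depth 4).
Depth 4 < depth 6; Process 2 involves the structurally higher constituent Coronal.

Process 2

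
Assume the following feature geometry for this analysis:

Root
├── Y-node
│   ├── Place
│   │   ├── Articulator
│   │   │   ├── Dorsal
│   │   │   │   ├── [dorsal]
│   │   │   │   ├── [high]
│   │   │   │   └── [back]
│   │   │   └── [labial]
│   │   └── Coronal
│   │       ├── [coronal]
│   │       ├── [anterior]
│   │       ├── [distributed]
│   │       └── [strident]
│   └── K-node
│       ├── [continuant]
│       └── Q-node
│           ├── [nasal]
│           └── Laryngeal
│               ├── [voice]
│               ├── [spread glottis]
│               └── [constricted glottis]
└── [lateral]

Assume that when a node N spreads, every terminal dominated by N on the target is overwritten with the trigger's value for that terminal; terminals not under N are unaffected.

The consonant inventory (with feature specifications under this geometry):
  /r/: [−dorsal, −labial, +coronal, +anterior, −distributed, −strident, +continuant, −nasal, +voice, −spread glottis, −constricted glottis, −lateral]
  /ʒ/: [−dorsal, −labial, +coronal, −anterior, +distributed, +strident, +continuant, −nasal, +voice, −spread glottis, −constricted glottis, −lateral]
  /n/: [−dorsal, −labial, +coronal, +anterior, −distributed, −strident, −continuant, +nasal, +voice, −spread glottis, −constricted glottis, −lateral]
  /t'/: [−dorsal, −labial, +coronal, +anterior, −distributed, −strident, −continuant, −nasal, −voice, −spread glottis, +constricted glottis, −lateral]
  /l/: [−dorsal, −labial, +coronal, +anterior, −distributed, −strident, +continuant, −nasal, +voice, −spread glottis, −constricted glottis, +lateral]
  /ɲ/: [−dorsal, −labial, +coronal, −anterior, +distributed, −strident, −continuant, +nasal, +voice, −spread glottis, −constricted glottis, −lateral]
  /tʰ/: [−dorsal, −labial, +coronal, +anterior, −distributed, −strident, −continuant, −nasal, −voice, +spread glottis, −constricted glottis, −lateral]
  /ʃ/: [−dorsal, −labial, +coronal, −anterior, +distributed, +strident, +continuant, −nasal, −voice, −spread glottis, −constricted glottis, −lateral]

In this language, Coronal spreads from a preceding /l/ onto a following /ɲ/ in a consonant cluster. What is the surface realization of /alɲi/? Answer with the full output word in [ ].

[alni]

Terminals under Coronal in this geometry: [coronal], [anterior], [distributed], [strident].
After delinking /ɲ/'s Coronal and linking /l/'s, the affected terminals become [+coronal], [+anterior], [−distributed], [−strident]; [dorsal], [labial], [continuant], … (outside Coronal) are retained from /ɲ/.
Among the inventory, only /n/ has exactly this specification, giving the surface form [alni].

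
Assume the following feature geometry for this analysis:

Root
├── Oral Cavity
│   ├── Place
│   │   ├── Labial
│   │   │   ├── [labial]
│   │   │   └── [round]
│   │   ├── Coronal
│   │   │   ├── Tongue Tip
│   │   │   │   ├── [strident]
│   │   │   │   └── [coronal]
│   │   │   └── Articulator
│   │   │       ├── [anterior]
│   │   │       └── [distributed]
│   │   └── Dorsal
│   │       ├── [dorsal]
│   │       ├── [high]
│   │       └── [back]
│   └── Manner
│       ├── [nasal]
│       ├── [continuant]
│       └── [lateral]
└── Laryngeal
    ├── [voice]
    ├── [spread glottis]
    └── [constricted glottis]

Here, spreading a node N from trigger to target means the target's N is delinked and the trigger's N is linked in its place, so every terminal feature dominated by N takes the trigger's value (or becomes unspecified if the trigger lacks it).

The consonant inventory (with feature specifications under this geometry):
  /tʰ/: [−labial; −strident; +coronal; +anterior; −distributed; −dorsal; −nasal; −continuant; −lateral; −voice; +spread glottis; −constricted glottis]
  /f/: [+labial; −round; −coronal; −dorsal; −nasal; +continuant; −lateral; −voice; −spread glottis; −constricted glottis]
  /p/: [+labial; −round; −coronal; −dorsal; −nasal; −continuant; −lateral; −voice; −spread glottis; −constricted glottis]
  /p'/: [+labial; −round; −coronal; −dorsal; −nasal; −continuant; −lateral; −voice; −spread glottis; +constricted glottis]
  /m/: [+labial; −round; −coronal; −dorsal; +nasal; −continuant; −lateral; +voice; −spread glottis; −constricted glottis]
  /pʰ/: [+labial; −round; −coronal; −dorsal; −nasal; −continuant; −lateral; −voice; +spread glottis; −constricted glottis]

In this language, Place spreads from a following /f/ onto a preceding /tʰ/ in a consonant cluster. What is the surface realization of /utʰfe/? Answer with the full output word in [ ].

Terminals under Place in this geometry: [labial], [round], [strident], [coronal], [anterior], [distributed], [dorsal], [high], [back].
After delinking /tʰ/'s Place and linking /f/'s, the affected terminals become [+labial], [−round], [−coronal], [−dorsal]; [nasal], [continuant], [lateral], … (outside Place) are retained from /tʰ/.
This feature bundle is that of [pʰ], so /utʰfe/ surfaces as [upʰfe].

[upʰfe]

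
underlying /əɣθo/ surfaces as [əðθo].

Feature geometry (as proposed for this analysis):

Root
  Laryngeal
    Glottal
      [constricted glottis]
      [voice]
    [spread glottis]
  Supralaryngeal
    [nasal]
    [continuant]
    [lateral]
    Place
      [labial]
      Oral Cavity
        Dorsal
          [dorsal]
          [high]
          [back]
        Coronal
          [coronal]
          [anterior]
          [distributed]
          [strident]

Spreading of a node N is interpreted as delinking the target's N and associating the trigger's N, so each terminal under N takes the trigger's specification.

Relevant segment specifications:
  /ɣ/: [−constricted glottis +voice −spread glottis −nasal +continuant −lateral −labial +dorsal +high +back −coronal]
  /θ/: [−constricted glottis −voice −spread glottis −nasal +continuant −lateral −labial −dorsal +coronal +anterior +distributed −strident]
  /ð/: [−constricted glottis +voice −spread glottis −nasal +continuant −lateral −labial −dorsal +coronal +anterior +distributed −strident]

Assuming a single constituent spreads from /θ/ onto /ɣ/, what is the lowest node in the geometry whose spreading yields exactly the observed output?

Oral Cavity

Comparing /ɣ/ with its surface form [ð], the features that change are [coronal], [anterior], [distributed], [strident], [dorsal], [high], [back].
In this geometry the lowest node dominating all of them is Oral Cavity: every daughter of Oral Cavity dominates only a proper subset, so no lower node suffices.
Spreading Oral Cavity from /θ/ overwrites each of those terminals with /θ/'s values, yielding exactly [ð].
[voice], a feature on which the two segments disagree outside Oral Cavity, is unchanged — nothing dominating it spread, and Oral Cavity is the minimal sufficient constituent.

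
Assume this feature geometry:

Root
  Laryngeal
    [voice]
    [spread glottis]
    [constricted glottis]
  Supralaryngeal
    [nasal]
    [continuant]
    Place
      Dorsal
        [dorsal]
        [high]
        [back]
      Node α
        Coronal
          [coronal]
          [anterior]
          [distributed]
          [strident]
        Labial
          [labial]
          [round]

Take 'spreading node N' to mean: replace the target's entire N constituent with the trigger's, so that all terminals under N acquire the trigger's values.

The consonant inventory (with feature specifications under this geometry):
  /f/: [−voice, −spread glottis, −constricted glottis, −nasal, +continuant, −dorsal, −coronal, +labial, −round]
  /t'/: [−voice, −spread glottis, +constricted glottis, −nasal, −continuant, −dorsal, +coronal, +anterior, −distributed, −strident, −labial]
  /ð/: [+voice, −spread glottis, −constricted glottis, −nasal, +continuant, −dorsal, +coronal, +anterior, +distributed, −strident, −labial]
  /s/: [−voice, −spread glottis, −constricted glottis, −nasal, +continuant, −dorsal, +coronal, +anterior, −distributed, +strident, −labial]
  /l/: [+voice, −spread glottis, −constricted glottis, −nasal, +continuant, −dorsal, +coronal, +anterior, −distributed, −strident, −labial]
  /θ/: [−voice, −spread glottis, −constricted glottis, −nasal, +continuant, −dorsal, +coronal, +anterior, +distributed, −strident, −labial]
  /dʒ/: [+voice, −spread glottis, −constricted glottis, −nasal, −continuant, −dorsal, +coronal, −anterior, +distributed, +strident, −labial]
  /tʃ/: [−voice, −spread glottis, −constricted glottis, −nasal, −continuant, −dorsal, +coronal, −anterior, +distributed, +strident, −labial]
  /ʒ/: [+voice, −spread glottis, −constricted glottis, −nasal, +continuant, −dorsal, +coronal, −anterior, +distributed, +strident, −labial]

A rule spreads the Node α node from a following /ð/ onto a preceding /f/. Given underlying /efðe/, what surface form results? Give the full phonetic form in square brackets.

Terminals under Node α in this geometry: [coronal], [anterior], [distributed], [strident], [labial], [round].
Spreading Node α from /ð/ onto /f/ replaces those values with /ð/'s: [+coronal], [+anterior], [+distributed], [−strident], [−labial]. Features outside Node α ([voice], [spread glottis], [constricted glottis], …) stay as in /f/.
Among the inventory, only /θ/ has exactly this specification, giving the surface form [eθðe].

[eθðe]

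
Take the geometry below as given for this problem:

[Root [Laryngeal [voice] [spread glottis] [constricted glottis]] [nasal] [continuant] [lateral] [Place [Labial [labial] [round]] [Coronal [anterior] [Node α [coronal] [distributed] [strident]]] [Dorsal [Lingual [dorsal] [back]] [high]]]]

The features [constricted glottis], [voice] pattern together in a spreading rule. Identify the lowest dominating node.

[constricted glottis] is immediately dominated by Laryngeal.
[voice] is immediately dominated by Laryngeal.
These paths first converge at Laryngeal; no daughter of Laryngeal dominates all 2 features, so Laryngeal is the minimal constituent.

Laryngeal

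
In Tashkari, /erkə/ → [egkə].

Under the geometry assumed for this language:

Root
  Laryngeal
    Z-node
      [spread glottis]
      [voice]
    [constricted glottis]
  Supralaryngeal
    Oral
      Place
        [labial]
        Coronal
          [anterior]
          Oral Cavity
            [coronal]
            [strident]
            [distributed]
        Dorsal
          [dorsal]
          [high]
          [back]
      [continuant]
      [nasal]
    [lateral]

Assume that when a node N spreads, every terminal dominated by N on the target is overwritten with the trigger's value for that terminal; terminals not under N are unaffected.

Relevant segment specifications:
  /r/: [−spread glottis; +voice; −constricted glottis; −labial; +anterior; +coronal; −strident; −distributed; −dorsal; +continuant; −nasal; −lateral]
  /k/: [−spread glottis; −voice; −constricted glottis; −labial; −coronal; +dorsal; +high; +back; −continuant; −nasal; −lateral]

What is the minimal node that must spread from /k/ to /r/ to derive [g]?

Feature comparison: [continuant], [coronal], [anterior], [distributed], [strident], [dorsal], [high], [back] differ between /r/ and [g]; the remaining terminals match.
These terminals are all dominated by Oral, and no proper subconstituent of Oral covers them all; Oral is their lowest common ancestor.
If Oral spreads, every terminal under it takes /k/'s value, producing [g] as observed.
[voice], a feature on which the two segments disagree outside Oral, is unchanged — nothing dominating it spread, and Oral is the minimal sufficient constituent.

Oral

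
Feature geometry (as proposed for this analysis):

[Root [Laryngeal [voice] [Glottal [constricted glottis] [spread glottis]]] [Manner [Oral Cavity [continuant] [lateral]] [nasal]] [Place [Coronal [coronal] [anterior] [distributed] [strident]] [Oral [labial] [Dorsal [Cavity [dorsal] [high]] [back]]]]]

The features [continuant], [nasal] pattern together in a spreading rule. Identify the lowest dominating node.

[continuant]: Root / Manner / Oral Cavity / [continuant].
[nasal]: Root / Manner / [nasal].
The lowest node appearing on every path is Manner; each proper daughter of Manner fails to dominate at least one of the listed features.

Manner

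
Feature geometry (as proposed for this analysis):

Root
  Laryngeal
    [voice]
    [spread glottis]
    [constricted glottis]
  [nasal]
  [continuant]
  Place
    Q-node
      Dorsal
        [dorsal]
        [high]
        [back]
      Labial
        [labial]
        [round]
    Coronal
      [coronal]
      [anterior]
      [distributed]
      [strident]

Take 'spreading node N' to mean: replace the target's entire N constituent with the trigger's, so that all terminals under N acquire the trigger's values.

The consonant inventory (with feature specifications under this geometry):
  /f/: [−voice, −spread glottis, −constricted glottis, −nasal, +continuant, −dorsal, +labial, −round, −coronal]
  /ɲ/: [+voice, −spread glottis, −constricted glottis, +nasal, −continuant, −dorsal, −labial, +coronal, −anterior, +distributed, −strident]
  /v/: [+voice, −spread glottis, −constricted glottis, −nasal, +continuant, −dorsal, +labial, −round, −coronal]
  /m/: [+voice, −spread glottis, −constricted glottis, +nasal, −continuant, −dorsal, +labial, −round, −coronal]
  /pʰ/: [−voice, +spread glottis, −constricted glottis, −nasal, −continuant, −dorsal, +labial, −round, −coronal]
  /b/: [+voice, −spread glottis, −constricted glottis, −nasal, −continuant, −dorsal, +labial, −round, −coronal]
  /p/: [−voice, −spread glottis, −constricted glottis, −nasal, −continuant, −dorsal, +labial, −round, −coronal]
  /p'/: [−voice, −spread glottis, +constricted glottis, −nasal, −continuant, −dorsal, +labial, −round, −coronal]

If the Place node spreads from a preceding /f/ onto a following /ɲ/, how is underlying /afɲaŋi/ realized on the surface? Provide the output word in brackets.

[afmaŋi]

Place immediately or transitively dominates [dorsal], [high], [back], [labial], [round], [coronal], [anterior], [distributed], [strident].
Spreading Place from /f/ onto /ɲ/ replaces those values with /f/'s: [−dorsal], [+labial], [−round], [−coronal]. Features outside Place ([voice], [spread glottis], [constricted glottis], …) stay as in /ɲ/.
Among the inventory, only /m/ has exactly this specification, giving the surface form [afmaŋi].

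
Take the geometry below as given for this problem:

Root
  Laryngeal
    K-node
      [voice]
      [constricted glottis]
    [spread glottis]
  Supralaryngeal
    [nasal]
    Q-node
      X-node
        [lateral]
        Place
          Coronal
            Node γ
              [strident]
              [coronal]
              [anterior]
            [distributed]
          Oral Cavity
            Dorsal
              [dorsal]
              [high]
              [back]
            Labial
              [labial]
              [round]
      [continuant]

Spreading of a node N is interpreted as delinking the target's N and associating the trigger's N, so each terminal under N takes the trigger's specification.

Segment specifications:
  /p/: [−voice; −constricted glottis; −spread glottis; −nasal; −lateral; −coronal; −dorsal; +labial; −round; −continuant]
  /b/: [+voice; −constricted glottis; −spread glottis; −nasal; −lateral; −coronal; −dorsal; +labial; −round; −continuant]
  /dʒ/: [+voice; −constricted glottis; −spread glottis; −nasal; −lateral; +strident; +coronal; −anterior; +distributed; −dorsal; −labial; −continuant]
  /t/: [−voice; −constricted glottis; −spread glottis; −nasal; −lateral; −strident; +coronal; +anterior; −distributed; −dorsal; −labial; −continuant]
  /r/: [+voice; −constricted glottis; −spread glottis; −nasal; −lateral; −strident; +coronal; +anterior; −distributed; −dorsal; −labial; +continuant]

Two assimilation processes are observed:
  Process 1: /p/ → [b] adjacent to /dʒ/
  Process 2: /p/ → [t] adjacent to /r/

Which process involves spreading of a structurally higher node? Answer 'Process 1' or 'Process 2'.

Process 1

Process 1: the feature that changes is [voice]; the minimal node is [voice] (depth 3).
Process 2 alters [labial], [round], [coronal], [anterior], [distributed], [strident]; the lowest common ancestor is Place (depth 4 from Root).
Depth 3 < depth 4; Process 1 involves the structurally higher constituent [voice].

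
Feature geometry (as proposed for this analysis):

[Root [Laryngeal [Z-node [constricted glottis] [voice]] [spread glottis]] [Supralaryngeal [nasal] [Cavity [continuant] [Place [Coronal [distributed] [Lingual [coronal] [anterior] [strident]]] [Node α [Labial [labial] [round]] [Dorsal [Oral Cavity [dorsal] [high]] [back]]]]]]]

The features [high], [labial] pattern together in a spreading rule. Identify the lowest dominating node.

Node α

[high] is immediately dominated by Oral Cavity.
[labial] is immediately dominated by Labial.
The lowest node appearing on every path is Node α; each proper daughter of Node α fails to dominate at least one of the listed features.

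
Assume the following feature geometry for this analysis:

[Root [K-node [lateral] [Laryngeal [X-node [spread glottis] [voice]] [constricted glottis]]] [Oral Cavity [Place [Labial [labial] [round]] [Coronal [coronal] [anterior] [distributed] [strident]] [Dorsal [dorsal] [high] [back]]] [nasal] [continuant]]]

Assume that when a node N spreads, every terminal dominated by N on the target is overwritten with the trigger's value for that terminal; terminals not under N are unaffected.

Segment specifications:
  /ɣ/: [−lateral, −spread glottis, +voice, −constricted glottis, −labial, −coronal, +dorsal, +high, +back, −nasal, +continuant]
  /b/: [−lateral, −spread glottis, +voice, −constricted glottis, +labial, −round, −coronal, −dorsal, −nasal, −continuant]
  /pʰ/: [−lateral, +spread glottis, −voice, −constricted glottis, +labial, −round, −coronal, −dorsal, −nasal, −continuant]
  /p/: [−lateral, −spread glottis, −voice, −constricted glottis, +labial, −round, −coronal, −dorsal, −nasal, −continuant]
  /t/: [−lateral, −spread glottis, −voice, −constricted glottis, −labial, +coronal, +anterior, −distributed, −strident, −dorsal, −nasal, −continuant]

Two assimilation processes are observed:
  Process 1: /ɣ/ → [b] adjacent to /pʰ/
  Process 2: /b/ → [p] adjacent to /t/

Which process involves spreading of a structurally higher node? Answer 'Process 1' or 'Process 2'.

Process 1: the features that change are [continuant], [labial], [round], [dorsal], [high], [back]; the minimal node is Oral Cavity (depth 1).
Process 2: the feature that changes is [voice]; the minimal node is [voice] (depth 4).
Depth 1 < depth 4; Process 1 involves the structurally higher constituent Oral Cavity.

Process 1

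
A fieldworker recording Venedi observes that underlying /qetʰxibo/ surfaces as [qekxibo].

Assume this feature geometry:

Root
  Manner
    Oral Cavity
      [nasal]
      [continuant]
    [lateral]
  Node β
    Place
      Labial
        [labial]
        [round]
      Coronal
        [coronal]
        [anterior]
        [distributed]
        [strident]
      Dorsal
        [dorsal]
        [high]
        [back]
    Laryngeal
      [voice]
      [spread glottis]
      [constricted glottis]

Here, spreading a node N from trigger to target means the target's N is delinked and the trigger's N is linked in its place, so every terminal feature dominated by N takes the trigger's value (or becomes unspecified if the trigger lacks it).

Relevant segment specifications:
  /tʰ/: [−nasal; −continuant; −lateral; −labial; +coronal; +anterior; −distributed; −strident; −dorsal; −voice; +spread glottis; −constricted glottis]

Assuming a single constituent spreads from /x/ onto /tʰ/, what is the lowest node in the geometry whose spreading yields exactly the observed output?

Comparing /tʰ/ with its surface form [k], the features that change are [spread glottis], [coronal], [anterior], [distributed], [strident], [dorsal], [high], [back].
Tracing each changed feature up the tree, the paths first meet at Node β; any lower node misses at least one of them.
If Node β spreads, every terminal under it takes /x/'s value, producing [k] as observed.
[continuant] — on which /x/ differs from /tʰ/ — is unchanged, so Root cannot have spread; the constituent is no larger than Node β.

Node β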